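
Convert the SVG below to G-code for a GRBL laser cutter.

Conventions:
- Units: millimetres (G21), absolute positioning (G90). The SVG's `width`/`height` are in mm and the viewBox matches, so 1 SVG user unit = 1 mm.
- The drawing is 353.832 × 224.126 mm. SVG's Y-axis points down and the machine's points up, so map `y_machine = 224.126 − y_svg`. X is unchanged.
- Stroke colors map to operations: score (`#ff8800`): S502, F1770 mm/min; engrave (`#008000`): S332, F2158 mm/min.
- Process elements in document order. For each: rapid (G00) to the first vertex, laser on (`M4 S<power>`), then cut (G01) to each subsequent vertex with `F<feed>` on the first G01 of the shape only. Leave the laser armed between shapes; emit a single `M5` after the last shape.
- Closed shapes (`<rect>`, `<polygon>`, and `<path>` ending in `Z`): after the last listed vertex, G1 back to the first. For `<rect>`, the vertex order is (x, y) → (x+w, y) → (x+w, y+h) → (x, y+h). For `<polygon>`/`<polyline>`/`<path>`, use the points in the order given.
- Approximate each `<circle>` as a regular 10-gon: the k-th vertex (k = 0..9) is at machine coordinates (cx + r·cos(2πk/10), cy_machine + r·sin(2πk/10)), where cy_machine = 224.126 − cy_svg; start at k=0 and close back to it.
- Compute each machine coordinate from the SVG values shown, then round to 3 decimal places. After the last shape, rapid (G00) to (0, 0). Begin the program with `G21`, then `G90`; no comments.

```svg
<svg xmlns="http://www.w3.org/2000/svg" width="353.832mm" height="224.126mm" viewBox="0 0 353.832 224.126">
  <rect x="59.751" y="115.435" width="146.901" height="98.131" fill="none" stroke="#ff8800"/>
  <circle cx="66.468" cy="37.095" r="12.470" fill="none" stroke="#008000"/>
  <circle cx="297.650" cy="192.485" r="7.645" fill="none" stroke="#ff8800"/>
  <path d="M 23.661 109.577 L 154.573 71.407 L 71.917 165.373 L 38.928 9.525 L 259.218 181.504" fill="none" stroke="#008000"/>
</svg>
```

G21
G90
G00 X59.751 Y108.691
M4 S502
G01 X206.652 Y108.691 F1770
G01 X206.652 Y10.560
G01 X59.751 Y10.560
G01 X59.751 Y108.691
G00 X78.938 Y187.031
M4 S332
G01 X76.556 Y194.361 F2158
G01 X70.321 Y198.891
G01 X62.615 Y198.891
G01 X56.380 Y194.361
G01 X53.998 Y187.031
G01 X56.380 Y179.701
G01 X62.615 Y175.171
G01 X70.321 Y175.171
G01 X76.556 Y179.701
G01 X78.938 Y187.031
G00 X305.295 Y31.641
M4 S502
G01 X303.835 Y36.135 F1770
G01 X300.012 Y38.912
G01 X295.288 Y38.912
G01 X291.465 Y36.135
G01 X290.005 Y31.641
G01 X291.465 Y27.147
G01 X295.288 Y24.370
G01 X300.012 Y24.370
G01 X303.835 Y27.147
G01 X305.295 Y31.641
G00 X23.661 Y114.549
M4 S332
G01 X154.573 Y152.719 F2158
G01 X71.917 Y58.753
G01 X38.928 Y214.601
G01 X259.218 Y42.622
M5
G00 X0.000 Y0.000

1 u = 1 mm; y_m = 224.126 − y.

[1] `<rect>` rectangle, #ff8800→score S502 F1770: (59.751,108.691) → (206.652,108.691) → (206.652,10.560) → (59.751,10.560) → (59.751,108.691) (closed)

[2] `<circle>` circle, #008000→engrave S332 F2158: (78.938,187.031) → (76.556,194.361) → (70.321,198.891) → (62.615,198.891) → (56.380,194.361) → (53.998,187.031) → (56.380,179.701) → (62.615,175.171) → (70.321,175.171) → (76.556,179.701) → (78.938,187.031) (closed)

[3] `<circle>` circle, #ff8800→score S502 F1770: (305.295,31.641) → (303.835,36.135) → (300.012,38.912) → (295.288,38.912) → (291.465,36.135) → (290.005,31.641) → (291.465,27.147) → (295.288,24.370) → (300.012,24.370) → (303.835,27.147) → (305.295,31.641) (closed)

[4] `<path>` open polyline, #008000→engrave S332 F2158: (23.661,114.549) → (154.573,152.719) → (71.917,58.753) → (38.928,214.601) → (259.218,42.622)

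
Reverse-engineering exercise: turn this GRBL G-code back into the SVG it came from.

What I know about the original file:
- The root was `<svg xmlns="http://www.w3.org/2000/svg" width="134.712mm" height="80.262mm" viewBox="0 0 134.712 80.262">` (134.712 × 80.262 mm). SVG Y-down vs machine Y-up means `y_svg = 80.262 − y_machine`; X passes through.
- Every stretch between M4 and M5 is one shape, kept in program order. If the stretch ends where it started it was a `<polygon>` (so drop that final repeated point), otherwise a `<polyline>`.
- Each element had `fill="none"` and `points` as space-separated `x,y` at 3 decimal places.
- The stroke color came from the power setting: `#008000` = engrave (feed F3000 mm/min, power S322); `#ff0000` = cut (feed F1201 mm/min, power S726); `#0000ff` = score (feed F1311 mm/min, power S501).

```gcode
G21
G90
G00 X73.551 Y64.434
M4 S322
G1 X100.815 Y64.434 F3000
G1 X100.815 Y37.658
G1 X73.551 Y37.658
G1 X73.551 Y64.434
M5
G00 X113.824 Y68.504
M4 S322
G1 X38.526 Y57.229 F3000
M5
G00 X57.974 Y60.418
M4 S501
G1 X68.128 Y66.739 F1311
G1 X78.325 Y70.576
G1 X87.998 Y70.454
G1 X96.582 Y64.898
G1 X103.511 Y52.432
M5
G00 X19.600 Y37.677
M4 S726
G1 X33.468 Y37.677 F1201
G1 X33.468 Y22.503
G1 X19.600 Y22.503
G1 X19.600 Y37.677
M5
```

<svg xmlns="http://www.w3.org/2000/svg" width="134.712mm" height="80.262mm" viewBox="0 0 134.712 80.262">
  <polygon points="73.551,15.828 100.815,15.828 100.815,42.604 73.551,42.604" fill="none" stroke="#008000"/>
  <polyline points="113.824,11.758 38.526,23.033" fill="none" stroke="#008000"/>
  <polyline points="57.974,19.844 68.128,13.523 78.325,9.686 87.998,9.808 96.582,15.364 103.511,27.830" fill="none" stroke="#0000ff"/>
  <polygon points="19.600,42.585 33.468,42.585 33.468,57.759 19.600,57.759" fill="none" stroke="#ff0000"/>
</svg>

y_svg = 80.262 − y_m.

[1] S322→`#008000` (engrave); closed run; points: 73.551,15.828 100.815,15.828 100.815,42.604 73.551,42.604

[2] S322→`#008000` (engrave); open run; points: 113.824,11.758 38.526,23.033

[3] S501→`#0000ff` (score); open run; points: 57.974,19.844 68.128,13.523 78.325,9.686 87.998,9.808 96.582,15.364 103.511,27.830

[4] S726→`#ff0000` (cut); closed run; points: 19.600,42.585 33.468,42.585 33.468,57.759 19.600,57.759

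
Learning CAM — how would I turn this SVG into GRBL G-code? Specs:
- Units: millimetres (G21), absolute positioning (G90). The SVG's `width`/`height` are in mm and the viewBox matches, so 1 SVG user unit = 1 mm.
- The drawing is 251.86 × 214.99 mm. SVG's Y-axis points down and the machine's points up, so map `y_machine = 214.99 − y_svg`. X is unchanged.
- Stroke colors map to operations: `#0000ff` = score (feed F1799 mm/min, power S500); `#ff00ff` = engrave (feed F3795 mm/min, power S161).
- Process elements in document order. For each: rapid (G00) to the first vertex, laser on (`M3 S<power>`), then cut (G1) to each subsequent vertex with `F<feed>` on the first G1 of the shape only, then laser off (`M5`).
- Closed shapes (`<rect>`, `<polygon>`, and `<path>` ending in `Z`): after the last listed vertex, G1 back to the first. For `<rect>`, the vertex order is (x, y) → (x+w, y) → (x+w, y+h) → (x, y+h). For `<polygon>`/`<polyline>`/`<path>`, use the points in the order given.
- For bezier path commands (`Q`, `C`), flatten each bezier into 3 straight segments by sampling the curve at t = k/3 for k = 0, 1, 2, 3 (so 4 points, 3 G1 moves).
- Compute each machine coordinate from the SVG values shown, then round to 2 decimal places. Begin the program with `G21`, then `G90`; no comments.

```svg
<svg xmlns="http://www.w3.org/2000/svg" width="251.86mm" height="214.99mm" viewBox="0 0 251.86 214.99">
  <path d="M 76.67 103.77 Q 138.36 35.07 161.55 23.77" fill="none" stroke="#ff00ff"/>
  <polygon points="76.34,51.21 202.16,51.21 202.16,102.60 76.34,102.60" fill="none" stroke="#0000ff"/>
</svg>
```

viewBox `0 0 251.86 214.99` with mm width/height → 1 unit = 1 mm. Flip: y_m = 214.99 − y_svg.

**Shape 1** — `<path>` quadratic bezier, stroke `#ff00ff` → engrave (S161, F3795). Control points (SVG): P0=(76.67,103.77), P1=(138.36,35.07), P2=(161.55,23.77); sampled at t=k/3. Machine vertices: (76.67,111.22) → (113.52,150.64) → (141.81,177.31) → (161.55,191.22). Open path.

**Shape 2** — `<polygon>` rectangle, stroke `#0000ff` → score (S500, F1799). Machine vertices: (76.34,163.78) → (202.16,163.78) → (202.16,112.39) → (76.34,112.39) → (76.34,163.78). Closed: final G1 returns to the first vertex.

G21
G90
G00 X76.67 Y111.22
M3 S161
G1 X113.52 Y150.64 F3795
G1 X141.81 Y177.31
G1 X161.55 Y191.22
M5
G00 X76.34 Y163.78
M3 S500
G1 X202.16 Y163.78 F1799
G1 X202.16 Y112.39
G1 X76.34 Y112.39
G1 X76.34 Y163.78
M5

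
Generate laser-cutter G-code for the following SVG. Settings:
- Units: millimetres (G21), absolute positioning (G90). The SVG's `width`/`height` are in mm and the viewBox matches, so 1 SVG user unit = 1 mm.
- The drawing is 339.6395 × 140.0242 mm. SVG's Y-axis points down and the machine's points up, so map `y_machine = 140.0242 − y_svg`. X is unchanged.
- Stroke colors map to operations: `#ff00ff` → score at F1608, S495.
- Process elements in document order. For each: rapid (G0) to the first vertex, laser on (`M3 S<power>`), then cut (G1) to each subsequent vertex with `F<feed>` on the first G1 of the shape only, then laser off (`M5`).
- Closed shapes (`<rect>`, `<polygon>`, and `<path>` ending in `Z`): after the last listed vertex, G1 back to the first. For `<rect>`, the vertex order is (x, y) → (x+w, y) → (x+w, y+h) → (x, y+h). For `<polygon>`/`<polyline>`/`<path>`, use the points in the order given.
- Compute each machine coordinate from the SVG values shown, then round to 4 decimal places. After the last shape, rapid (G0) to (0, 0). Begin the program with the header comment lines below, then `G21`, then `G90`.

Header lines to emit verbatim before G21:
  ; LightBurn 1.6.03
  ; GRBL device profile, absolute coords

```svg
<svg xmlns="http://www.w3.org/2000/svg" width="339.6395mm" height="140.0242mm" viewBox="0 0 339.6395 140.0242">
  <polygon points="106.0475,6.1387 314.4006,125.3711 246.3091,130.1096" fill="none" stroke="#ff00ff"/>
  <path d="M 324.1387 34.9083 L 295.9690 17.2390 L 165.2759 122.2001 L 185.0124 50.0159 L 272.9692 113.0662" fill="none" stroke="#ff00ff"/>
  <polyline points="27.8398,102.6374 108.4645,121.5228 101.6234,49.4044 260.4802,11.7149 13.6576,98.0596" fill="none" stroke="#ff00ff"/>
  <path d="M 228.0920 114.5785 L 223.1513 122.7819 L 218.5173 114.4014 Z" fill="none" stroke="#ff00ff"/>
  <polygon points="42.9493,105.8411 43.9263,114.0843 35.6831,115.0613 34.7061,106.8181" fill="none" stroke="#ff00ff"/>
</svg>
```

Since the viewBox matches the mm dimensions, user units are millimetres directly. The only transform is the Y-flip y_m = 140.0242 − y_svg.

Shape 1 is a closed polygon drawn with `<polygon>`. Its stroke #ff00ff means score at S495, F1608. After flipping Y the toolpath is (106.0475,133.8855) → (314.4006,14.6531) → (246.3091,9.9146) → (106.0475,133.8855), returning to the start.

Shape 2 is a open polyline drawn with `<path>`. Its stroke #ff00ff means score at S495, F1608. After flipping Y the toolpath is (324.1387,105.1159) → (295.9690,122.7852) → (165.2759,17.8241) → (185.0124,90.0083) → (272.9692,26.9580).

Shape 3 is a open polyline drawn with `<polyline>`. Its stroke #ff00ff means score at S495, F1608. After flipping Y the toolpath is (27.8398,37.3868) → (108.4645,18.5014) → (101.6234,90.6198) → (260.4802,128.3093) → (13.6576,41.9646).

Shape 4 is a regular polygon drawn with `<path>`. Its stroke #ff00ff means score at S495, F1608. After flipping Y the toolpath is (228.0920,25.4457) → (223.1513,17.2423) → (218.5173,25.6228) → (228.0920,25.4457), returning to the start.

Shape 5 is a regular polygon drawn with `<polygon>`. Its stroke #ff00ff means score at S495, F1608. After flipping Y the toolpath is (42.9493,34.1831) → (43.9263,25.9399) → (35.6831,24.9629) → (34.7061,33.2061) → (42.9493,34.1831), returning to the start.

; LightBurn 1.6.03
; GRBL device profile, absolute coords
G21
G90
G0 X106.0475 Y133.8855
M3 S495
G1 X314.4006 Y14.6531 F1608
G1 X246.3091 Y9.9146
G1 X106.0475 Y133.8855
M5
G0 X324.1387 Y105.1159
M3 S495
G1 X295.9690 Y122.7852 F1608
G1 X165.2759 Y17.8241
G1 X185.0124 Y90.0083
G1 X272.9692 Y26.9580
M5
G0 X27.8398 Y37.3868
M3 S495
G1 X108.4645 Y18.5014 F1608
G1 X101.6234 Y90.6198
G1 X260.4802 Y128.3093
G1 X13.6576 Y41.9646
M5
G0 X228.0920 Y25.4457
M3 S495
G1 X223.1513 Y17.2423 F1608
G1 X218.5173 Y25.6228
G1 X228.0920 Y25.4457
M5
G0 X42.9493 Y34.1831
M3 S495
G1 X43.9263 Y25.9399 F1608
G1 X35.6831 Y24.9629
G1 X34.7061 Y33.2061
G1 X42.9493 Y34.1831
M5
G0 X0.0000 Y0.0000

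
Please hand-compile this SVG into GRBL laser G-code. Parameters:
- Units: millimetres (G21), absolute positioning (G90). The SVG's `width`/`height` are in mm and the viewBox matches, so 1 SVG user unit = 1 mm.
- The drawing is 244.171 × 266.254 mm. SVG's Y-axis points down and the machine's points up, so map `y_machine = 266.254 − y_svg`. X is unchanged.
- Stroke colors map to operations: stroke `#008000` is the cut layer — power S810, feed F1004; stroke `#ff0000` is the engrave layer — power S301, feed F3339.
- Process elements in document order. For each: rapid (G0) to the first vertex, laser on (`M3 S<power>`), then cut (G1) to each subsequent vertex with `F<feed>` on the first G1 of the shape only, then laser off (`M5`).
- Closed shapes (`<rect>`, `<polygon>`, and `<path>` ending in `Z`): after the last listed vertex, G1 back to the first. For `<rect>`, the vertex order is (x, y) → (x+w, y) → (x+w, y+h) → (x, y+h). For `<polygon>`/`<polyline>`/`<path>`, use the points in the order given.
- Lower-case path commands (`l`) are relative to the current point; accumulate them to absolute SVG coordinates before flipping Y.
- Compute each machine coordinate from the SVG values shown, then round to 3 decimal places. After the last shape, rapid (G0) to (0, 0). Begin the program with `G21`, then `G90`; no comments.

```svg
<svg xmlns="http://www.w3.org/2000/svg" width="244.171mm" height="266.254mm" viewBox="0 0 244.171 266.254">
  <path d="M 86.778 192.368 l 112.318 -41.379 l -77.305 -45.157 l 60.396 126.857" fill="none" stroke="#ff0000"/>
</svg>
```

G21
G90
G0 X86.778 Y73.886
M3 S301
G1 X199.096 Y115.265 F3339
G1 X121.791 Y160.422
G1 X182.187 Y33.565
M5
G0 X0.000 Y0.000

viewBox `0 0 244.171 266.254` with mm width/height → 1 unit = 1 mm. Flip: y_m = 266.254 − y_svg.

**Shape 1** — `<path>` open polyline, stroke `#ff0000` → engrave (S301, F3339). Machine vertices: (86.778,73.886) → (199.096,115.265) → (121.791,160.422) → (182.187,33.565). Open path.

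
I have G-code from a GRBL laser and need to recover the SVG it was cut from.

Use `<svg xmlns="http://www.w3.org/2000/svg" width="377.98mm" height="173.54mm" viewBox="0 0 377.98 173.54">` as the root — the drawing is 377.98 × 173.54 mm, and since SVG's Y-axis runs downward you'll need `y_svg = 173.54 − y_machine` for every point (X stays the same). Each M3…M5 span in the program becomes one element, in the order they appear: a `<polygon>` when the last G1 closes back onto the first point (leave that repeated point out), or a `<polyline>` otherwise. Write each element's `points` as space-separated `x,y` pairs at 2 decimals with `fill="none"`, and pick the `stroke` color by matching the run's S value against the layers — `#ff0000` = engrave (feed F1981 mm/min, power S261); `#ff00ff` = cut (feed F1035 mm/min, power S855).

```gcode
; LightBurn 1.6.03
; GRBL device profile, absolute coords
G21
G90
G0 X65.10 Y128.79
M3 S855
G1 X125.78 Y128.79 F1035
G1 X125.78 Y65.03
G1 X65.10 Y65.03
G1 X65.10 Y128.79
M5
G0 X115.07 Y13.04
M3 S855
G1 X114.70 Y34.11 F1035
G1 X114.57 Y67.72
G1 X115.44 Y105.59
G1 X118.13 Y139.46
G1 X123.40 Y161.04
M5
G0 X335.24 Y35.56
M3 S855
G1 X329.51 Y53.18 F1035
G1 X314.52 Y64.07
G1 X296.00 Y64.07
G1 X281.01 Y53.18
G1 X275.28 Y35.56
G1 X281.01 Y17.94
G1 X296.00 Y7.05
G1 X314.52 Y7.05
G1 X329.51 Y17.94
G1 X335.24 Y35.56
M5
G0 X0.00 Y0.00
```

<svg xmlns="http://www.w3.org/2000/svg" width="377.98mm" height="173.54mm" viewBox="0 0 377.98 173.54">
  <polygon points="65.10,44.75 125.78,44.75 125.78,108.51 65.10,108.51" fill="none" stroke="#ff00ff"/>
  <polyline points="115.07,160.50 114.70,139.43 114.57,105.82 115.44,67.95 118.13,34.08 123.40,12.50" fill="none" stroke="#ff00ff"/>
  <polygon points="335.24,137.98 329.51,120.36 314.52,109.47 296.00,109.47 281.01,120.36 275.28,137.98 281.01,155.60 296.00,166.49 314.52,166.49 329.51,155.60" fill="none" stroke="#ff00ff"/>
</svg>

Machine Y-up, SVG Y-down with viewBox height 173.54, so y_svg = 173.54 − y_machine; X carries over. Every run uses S855, so all elements get stroke `#ff00ff` (cut).

Run 1: The run returns to its start, so emit a `<polygon>` with points (Y-flipped): 65.10,44.75 125.78,44.75 125.78,108.51 65.10,108.51.

Run 2: The run is open, so emit a `<polyline>` with points (Y-flipped): 115.07,160.50 114.70,139.43 114.57,105.82 115.44,67.95 118.13,34.08 123.40,12.50.

Run 3: The run returns to its start, so emit a `<polygon>` with points (Y-flipped): 335.24,137.98 329.51,120.36 314.52,109.47 296.00,109.47 281.01,120.36 275.28,137.98 281.01,155.60 296.00,166.49 314.52,166.49 329.51,155.60.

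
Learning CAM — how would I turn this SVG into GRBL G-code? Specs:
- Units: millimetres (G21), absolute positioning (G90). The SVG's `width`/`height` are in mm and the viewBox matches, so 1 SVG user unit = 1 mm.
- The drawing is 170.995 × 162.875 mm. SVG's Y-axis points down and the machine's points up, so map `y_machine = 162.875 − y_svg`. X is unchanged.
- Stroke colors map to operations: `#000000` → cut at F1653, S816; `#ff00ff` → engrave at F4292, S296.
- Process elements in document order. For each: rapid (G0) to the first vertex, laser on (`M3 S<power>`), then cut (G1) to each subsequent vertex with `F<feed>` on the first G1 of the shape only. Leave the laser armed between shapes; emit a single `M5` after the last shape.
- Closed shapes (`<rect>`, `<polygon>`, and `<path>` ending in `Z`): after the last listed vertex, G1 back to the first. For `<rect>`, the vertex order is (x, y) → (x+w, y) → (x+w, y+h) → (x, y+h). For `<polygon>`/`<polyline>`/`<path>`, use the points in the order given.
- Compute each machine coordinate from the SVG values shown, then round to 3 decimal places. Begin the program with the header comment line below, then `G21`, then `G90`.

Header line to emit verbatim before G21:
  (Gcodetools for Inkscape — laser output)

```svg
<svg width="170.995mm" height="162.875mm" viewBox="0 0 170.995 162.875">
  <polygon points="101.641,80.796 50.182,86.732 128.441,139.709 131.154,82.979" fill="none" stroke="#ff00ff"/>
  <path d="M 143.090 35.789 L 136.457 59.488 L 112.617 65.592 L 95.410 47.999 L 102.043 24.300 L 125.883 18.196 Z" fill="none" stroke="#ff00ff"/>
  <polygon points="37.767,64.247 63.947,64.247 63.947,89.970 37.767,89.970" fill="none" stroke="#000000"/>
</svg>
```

(Gcodetools for Inkscape — laser output)
G21
G90
G0 X101.641 Y82.079
M3 S296
G1 X50.182 Y76.143 F4292
G1 X128.441 Y23.166
G1 X131.154 Y79.896
G1 X101.641 Y82.079
G0 X143.090 Y127.086
M3 S296
G1 X136.457 Y103.387 F4292
G1 X112.617 Y97.283
G1 X95.410 Y114.876
G1 X102.043 Y138.575
G1 X125.883 Y144.679
G1 X143.090 Y127.086
G0 X37.767 Y98.628
M3 S816
G1 X63.947 Y98.628 F1653
G1 X63.947 Y72.905
G1 X37.767 Y72.905
G1 X37.767 Y98.628
M5

Since the viewBox matches the mm dimensions, user units are millimetres directly. The only transform is the Y-flip y_m = 162.875 − y_svg.

Shape 1 is a closed polygon drawn with `<polygon>`. Its stroke #ff00ff means engrave at S296, F4292. After flipping Y the toolpath is (101.641,82.079) → (50.182,76.143) → (128.441,23.166) → (131.154,79.896) → (101.641,82.079), returning to the start.

Shape 2 is a regular polygon drawn with `<path>`. Its stroke #ff00ff means engrave at S296, F4292. After flipping Y the toolpath is (143.090,127.086) → (136.457,103.387) → (112.617,97.283) → (95.410,114.876) → (102.043,138.575) → (125.883,144.679) → (143.090,127.086), returning to the start.

Shape 3 is a rectangle drawn with `<polygon>`. Its stroke #000000 means cut at S816, F1653. After flipping Y the toolpath is (37.767,98.628) → (63.947,98.628) → (63.947,72.905) → (37.767,72.905) → (37.767,98.628), returning to the start.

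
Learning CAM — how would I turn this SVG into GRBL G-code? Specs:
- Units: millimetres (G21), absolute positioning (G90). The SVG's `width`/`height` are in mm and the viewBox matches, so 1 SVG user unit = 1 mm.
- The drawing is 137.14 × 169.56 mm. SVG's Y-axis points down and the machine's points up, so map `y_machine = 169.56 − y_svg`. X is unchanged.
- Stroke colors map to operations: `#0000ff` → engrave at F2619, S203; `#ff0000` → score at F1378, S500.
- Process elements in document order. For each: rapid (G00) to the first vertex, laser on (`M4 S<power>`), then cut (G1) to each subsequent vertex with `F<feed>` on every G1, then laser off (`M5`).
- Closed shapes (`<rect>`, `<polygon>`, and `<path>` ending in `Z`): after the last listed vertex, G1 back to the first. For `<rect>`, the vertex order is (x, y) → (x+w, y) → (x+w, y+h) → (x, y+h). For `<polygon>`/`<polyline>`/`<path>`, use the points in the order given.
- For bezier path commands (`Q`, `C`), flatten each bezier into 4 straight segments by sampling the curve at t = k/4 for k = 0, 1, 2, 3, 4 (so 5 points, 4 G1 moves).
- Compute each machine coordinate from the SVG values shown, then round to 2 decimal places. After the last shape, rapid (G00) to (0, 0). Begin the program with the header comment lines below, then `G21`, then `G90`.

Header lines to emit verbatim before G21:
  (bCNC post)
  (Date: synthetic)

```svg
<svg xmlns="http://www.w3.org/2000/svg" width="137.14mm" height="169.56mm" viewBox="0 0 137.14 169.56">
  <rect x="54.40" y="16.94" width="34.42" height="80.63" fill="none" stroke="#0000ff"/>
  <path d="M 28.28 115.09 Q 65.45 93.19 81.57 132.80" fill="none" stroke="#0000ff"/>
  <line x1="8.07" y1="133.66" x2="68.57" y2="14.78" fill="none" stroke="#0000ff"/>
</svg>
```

1 u = 1 mm; y_m = 169.56 − y.

[1] `<rect>` rectangle, #0000ff→engrave S203 F2619: (54.40,152.62) → (88.82,152.62) → (88.82,71.99) → (54.40,71.99) → (54.40,152.62) (closed)

[2] `<path>` quadratic bezier, #0000ff→engrave S203 F2619: (28.28,54.47) → (45.55,61.58) → (60.19,60.99) → (72.19,52.72) → (81.57,36.76)

[3] `<line>` line segment, #0000ff→engrave S203 F2619: (8.07,35.90) → (68.57,154.78)

(bCNC post)
(Date: synthetic)
G21
G90
G00 X54.40 Y152.62
M4 S203
G1 X88.82 Y152.62 F2619
G1 X88.82 Y71.99 F2619
G1 X54.40 Y71.99 F2619
G1 X54.40 Y152.62 F2619
M5
G00 X28.28 Y54.47
M4 S203
G1 X45.55 Y61.58 F2619
G1 X60.19 Y60.99 F2619
G1 X72.19 Y52.72 F2619
G1 X81.57 Y36.76 F2619
M5
G00 X8.07 Y35.90
M4 S203
G1 X68.57 Y154.78 F2619
M5
G00 X0.00 Y0.00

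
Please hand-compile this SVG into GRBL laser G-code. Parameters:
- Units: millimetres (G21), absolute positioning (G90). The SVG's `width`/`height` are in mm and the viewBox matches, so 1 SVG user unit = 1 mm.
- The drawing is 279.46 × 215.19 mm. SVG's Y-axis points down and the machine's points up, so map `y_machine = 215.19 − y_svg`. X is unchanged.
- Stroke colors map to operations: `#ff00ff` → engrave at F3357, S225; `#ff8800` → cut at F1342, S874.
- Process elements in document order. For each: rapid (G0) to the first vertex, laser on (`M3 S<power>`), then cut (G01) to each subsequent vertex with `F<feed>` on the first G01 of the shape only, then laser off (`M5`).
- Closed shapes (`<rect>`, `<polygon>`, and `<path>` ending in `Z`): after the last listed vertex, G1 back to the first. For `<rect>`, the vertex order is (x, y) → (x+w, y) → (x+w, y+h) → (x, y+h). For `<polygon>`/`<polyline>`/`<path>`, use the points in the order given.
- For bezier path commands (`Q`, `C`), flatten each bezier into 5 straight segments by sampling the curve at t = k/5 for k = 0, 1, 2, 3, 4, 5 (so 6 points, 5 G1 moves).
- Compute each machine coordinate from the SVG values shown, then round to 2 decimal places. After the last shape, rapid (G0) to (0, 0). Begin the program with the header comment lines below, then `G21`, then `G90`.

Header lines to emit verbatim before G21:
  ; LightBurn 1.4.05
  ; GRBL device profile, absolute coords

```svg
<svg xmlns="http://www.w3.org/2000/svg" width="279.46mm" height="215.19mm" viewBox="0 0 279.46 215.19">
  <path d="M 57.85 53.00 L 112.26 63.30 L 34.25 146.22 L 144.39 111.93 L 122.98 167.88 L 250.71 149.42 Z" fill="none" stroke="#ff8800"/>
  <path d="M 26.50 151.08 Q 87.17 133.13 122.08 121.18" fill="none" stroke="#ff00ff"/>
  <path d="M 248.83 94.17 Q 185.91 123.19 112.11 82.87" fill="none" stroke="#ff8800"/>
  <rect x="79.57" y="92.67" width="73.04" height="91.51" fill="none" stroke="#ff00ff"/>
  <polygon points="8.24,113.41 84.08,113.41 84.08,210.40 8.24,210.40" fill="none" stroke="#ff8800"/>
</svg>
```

viewBox `0 0 279.46 215.19` with mm width/height → 1 unit = 1 mm. Flip: y_m = 215.19 − y_svg.

**Shape 1** — `<path>` closed polygon, stroke `#ff8800` → cut (S874, F1342). Machine vertices: (57.85,162.19) → (112.26,151.89) → (34.25,68.97) → (144.39,103.26) → (122.98,47.31) → (250.71,65.77) → (57.85,162.19). Closed: final G1 returns to the first vertex.

**Shape 2** — `<path>` quadratic bezier, stroke `#ff00ff` → engrave (S225, F3357). Control points (SVG): P0=(26.50,151.08), P1=(87.17,133.13), P2=(122.08,121.18); sampled at t=k/5. Machine vertices: (26.50,64.11) → (49.74,71.05) → (70.91,77.51) → (90.03,83.49) → (107.09,88.99) → (122.08,94.01). Open path.

**Shape 3** — `<path>` quadratic bezier, stroke `#ff8800` → cut (S874, F1342). Control points (SVG): P0=(248.83,94.17), P1=(185.91,123.19), P2=(112.11,82.87); sampled at t=k/5. Machine vertices: (248.83,121.02) → (223.23,112.19) → (196.75,108.90) → (169.41,111.16) → (141.19,118.97) → (112.11,132.32). Open path.

**Shape 4** — `<rect>` rectangle, stroke `#ff00ff` → engrave (S225, F3357). Machine vertices: (79.57,122.52) → (152.61,122.52) → (152.61,31.01) → (79.57,31.01) → (79.57,122.52). Closed: final G1 returns to the first vertex.

**Shape 5** — `<polygon>` rectangle, stroke `#ff8800` → cut (S874, F1342). Machine vertices: (8.24,101.78) → (84.08,101.78) → (84.08,4.79) → (8.24,4.79) → (8.24,101.78). Closed: final G1 returns to the first vertex.

; LightBurn 1.4.05
; GRBL device profile, absolute coords
G21
G90
G0 X57.85 Y162.19
M3 S874
G01 X112.26 Y151.89 F1342
G01 X34.25 Y68.97
G01 X144.39 Y103.26
G01 X122.98 Y47.31
G01 X250.71 Y65.77
G01 X57.85 Y162.19
M5
G0 X26.50 Y64.11
M3 S225
G01 X49.74 Y71.05 F3357
G01 X70.91 Y77.51
G01 X90.03 Y83.49
G01 X107.09 Y88.99
G01 X122.08 Y94.01
M5
G0 X248.83 Y121.02
M3 S874
G01 X223.23 Y112.19 F1342
G01 X196.75 Y108.90
G01 X169.41 Y111.16
G01 X141.19 Y118.97
G01 X112.11 Y132.32
M5
G0 X79.57 Y122.52
M3 S225
G01 X152.61 Y122.52 F3357
G01 X152.61 Y31.01
G01 X79.57 Y31.01
G01 X79.57 Y122.52
M5
G0 X8.24 Y101.78
M3 S874
G01 X84.08 Y101.78 F1342
G01 X84.08 Y4.79
G01 X8.24 Y4.79
G01 X8.24 Y101.78
M5
G0 X0.00 Y0.00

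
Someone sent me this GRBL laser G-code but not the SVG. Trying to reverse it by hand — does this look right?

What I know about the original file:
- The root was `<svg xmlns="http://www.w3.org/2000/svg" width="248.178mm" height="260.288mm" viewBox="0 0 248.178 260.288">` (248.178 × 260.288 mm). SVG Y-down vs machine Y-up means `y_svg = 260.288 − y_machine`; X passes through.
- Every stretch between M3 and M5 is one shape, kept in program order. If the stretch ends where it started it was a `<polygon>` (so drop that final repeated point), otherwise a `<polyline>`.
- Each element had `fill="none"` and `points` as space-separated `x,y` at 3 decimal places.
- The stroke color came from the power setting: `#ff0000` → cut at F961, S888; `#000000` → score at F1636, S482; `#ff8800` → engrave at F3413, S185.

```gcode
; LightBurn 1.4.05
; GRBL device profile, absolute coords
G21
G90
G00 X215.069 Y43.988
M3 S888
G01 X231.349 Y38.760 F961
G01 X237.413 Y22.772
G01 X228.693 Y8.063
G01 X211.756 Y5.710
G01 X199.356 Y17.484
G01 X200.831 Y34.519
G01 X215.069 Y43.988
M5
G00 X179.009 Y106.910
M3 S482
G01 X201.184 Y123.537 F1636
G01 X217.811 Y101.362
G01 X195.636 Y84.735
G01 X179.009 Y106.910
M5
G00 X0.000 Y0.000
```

<svg xmlns="http://www.w3.org/2000/svg" width="248.178mm" height="260.288mm" viewBox="0 0 248.178 260.288">
  <polygon points="215.069,216.300 231.349,221.528 237.413,237.516 228.693,252.225 211.756,254.578 199.356,242.804 200.831,225.769" fill="none" stroke="#ff0000"/>
  <polygon points="179.009,153.378 201.184,136.751 217.811,158.926 195.636,175.553" fill="none" stroke="#000000"/>
</svg>

Machine Y-up, SVG Y-down with viewBox height 260.288, so y_svg = 260.288 − y_machine; X carries over.

Run 1: S888 ⇒ cut layer `#ff0000`. The run returns to its start, so emit a `<polygon>` with points (Y-flipped): 215.069,216.300 231.349,221.528 237.413,237.516 228.693,252.225 211.756,254.578 199.356,242.804 200.831,225.769.

Run 2: power S482 maps to stroke `#000000` (score). The run returns to its start, so emit a `<polygon>` with points (Y-flipped): 179.009,153.378 201.184,136.751 217.811,158.926 195.636,175.553.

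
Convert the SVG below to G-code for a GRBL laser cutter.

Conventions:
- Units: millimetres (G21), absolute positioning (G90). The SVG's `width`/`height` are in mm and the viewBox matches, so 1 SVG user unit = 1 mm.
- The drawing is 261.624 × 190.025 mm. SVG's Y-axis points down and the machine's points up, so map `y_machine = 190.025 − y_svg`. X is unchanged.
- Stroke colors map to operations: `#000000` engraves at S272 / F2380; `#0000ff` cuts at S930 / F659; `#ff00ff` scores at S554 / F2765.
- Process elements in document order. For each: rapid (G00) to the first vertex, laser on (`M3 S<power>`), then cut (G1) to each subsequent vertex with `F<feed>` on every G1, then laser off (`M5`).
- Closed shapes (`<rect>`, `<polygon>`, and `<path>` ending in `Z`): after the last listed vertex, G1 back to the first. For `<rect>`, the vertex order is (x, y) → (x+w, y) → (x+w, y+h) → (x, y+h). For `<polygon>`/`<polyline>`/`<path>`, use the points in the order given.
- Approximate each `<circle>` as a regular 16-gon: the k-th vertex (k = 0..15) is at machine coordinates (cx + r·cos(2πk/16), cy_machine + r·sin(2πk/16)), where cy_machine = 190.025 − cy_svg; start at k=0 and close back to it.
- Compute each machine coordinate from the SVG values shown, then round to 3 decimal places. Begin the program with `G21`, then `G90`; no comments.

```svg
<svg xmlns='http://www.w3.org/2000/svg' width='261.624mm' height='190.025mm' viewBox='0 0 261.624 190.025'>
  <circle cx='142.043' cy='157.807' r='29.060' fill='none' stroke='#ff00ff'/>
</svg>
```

G21
G90
G00 X171.103 Y32.218
M3 S554
G1 X168.891 Y43.339 F2765
G1 X162.592 Y52.767 F2765
G1 X153.164 Y59.066 F2765
G1 X142.043 Y61.278 F2765
G1 X130.922 Y59.066 F2765
G1 X121.494 Y52.767 F2765
G1 X115.195 Y43.339 F2765
G1 X112.983 Y32.218 F2765
G1 X115.195 Y21.097 F2765
G1 X121.494 Y11.669 F2765
G1 X130.922 Y5.370 F2765
G1 X142.043 Y3.158 F2765
G1 X153.164 Y5.370 F2765
G1 X162.592 Y11.669 F2765
G1 X168.891 Y21.097 F2765
G1 X171.103 Y32.218 F2765
M5

1 u = 1 mm; y_m = 190.025 − y.

[1] `<circle>` circle, #ff00ff→score S554 F2765: (171.103,32.218) → (168.891,43.339) → (162.592,52.767) → (153.164,59.066) → (142.043,61.278) → (130.922,59.066) → (121.494,52.767) → (115.195,43.339) → (112.983,32.218) → (115.195,21.097) → (121.494,11.669) → (130.922,5.370) → (142.043,3.158) → (153.164,5.370) → (162.592,11.669) → (168.891,21.097) → (171.103,32.218) (closed)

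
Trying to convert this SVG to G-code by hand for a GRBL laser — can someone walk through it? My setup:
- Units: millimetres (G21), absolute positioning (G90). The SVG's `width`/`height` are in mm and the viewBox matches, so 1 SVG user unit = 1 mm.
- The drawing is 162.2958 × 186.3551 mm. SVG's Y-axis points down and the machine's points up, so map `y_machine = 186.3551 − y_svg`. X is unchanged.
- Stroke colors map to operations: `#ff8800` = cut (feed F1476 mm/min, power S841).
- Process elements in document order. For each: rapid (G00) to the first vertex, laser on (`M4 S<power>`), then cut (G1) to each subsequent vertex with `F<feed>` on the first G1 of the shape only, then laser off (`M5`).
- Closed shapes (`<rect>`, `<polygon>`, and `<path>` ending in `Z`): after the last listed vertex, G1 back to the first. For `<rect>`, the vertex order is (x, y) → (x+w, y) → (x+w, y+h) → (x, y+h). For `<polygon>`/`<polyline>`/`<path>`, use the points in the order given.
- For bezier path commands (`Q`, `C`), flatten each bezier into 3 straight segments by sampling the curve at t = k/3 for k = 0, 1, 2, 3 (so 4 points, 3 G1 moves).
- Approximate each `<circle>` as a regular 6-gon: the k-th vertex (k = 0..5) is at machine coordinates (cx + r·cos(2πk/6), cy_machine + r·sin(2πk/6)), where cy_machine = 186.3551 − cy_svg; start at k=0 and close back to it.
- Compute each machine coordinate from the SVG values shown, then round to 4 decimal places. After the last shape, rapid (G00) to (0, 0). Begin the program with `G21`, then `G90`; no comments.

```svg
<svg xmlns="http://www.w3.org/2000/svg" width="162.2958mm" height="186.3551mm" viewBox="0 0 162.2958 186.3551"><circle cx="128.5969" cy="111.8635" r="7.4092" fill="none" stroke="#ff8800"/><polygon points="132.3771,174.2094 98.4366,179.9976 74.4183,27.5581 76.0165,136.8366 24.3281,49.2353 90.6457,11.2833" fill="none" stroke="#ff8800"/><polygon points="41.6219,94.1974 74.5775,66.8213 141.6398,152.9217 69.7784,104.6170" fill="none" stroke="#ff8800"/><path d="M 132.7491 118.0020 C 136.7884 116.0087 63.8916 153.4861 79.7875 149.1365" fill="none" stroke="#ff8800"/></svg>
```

Since the viewBox matches the mm dimensions, user units are millimetres directly. The only transform is the Y-flip y_m = 186.3551 − y_svg.

Shape 1 is a circle drawn with `<circle>`. Its stroke #ff8800 means cut at S841, F1476. After flipping Y the toolpath is (136.0061,74.4916) → (132.3015,80.9082) → (124.8923,80.9082) → (121.1877,74.4916) → (124.8923,68.0750) → (132.3015,68.0750) → (136.0061,74.4916), returning to the start.

Shape 2 is a closed polygon drawn with `<polygon>`. Its stroke #ff8800 means cut at S841, F1476. After flipping Y the toolpath is (132.3771,12.1457) → (98.4366,6.3575) → (74.4183,158.7970) → (76.0165,49.5185) → (24.3281,137.1198) → (90.6457,175.0718) → (132.3771,12.1457), returning to the start.

Shape 3 is a closed polygon drawn with `<polygon>`. Its stroke #ff8800 means cut at S841, F1476. After flipping Y the toolpath is (41.6219,92.1577) → (74.5775,119.5338) → (141.6398,33.4334) → (69.7784,81.7381) → (41.6219,92.1577), returning to the start.

Shape 4 is a cubic bezier drawn with `<path>`. Its stroke #ff8800 means cut at S841, F1476. After flipping Y the toolpath is (132.7491,68.3531) → (117.2811,60.2005) → (87.3511,43.8003) → (79.7875,37.2186).

G21
G90
G00 X136.0061 Y74.4916
M4 S841
G1 X132.3015 Y80.9082 F1476
G1 X124.8923 Y80.9082
G1 X121.1877 Y74.4916
G1 X124.8923 Y68.0750
G1 X132.3015 Y68.0750
G1 X136.0061 Y74.4916
M5
G00 X132.3771 Y12.1457
M4 S841
G1 X98.4366 Y6.3575 F1476
G1 X74.4183 Y158.7970
G1 X76.0165 Y49.5185
G1 X24.3281 Y137.1198
G1 X90.6457 Y175.0718
G1 X132.3771 Y12.1457
M5
G00 X41.6219 Y92.1577
M4 S841
G1 X74.5775 Y119.5338 F1476
G1 X141.6398 Y33.4334
G1 X69.7784 Y81.7381
G1 X41.6219 Y92.1577
M5
G00 X132.7491 Y68.3531
M4 S841
G1 X117.2811 Y60.2005 F1476
G1 X87.3511 Y43.8003
G1 X79.7875 Y37.2186
M5
G00 X0.0000 Y0.0000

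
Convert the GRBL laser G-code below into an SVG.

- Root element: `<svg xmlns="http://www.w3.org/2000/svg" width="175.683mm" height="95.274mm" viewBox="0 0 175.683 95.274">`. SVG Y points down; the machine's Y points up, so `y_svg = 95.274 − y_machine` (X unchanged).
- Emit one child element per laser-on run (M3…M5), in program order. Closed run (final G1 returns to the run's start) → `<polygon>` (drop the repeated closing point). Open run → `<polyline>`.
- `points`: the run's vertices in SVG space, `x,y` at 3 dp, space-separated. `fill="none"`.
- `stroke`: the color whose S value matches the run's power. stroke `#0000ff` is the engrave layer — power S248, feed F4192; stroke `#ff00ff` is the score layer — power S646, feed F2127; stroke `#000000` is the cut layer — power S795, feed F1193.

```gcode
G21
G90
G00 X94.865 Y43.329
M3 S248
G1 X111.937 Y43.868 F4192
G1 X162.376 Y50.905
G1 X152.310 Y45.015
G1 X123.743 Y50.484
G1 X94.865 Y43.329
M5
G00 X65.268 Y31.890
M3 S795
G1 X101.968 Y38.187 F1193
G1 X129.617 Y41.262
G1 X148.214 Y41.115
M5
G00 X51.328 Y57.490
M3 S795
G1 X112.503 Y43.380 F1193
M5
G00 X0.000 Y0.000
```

y_svg = 95.274 − y_m.

[1] S248→`#0000ff` (engrave); closed run; points: 94.865,51.945 111.937,51.406 162.376,44.369 152.310,50.259 123.743,44.790

[2] S795→`#000000` (cut); open run; points: 65.268,63.384 101.968,57.087 129.617,54.012 148.214,54.159

[3] S795→`#000000` (cut); open run; points: 51.328,37.784 112.503,51.894

<svg xmlns="http://www.w3.org/2000/svg" width="175.683mm" height="95.274mm" viewBox="0 0 175.683 95.274">
  <polygon points="94.865,51.945 111.937,51.406 162.376,44.369 152.310,50.259 123.743,44.790" fill="none" stroke="#0000ff"/>
  <polyline points="65.268,63.384 101.968,57.087 129.617,54.012 148.214,54.159" fill="none" stroke="#000000"/>
  <polyline points="51.328,37.784 112.503,51.894" fill="none" stroke="#000000"/>
</svg>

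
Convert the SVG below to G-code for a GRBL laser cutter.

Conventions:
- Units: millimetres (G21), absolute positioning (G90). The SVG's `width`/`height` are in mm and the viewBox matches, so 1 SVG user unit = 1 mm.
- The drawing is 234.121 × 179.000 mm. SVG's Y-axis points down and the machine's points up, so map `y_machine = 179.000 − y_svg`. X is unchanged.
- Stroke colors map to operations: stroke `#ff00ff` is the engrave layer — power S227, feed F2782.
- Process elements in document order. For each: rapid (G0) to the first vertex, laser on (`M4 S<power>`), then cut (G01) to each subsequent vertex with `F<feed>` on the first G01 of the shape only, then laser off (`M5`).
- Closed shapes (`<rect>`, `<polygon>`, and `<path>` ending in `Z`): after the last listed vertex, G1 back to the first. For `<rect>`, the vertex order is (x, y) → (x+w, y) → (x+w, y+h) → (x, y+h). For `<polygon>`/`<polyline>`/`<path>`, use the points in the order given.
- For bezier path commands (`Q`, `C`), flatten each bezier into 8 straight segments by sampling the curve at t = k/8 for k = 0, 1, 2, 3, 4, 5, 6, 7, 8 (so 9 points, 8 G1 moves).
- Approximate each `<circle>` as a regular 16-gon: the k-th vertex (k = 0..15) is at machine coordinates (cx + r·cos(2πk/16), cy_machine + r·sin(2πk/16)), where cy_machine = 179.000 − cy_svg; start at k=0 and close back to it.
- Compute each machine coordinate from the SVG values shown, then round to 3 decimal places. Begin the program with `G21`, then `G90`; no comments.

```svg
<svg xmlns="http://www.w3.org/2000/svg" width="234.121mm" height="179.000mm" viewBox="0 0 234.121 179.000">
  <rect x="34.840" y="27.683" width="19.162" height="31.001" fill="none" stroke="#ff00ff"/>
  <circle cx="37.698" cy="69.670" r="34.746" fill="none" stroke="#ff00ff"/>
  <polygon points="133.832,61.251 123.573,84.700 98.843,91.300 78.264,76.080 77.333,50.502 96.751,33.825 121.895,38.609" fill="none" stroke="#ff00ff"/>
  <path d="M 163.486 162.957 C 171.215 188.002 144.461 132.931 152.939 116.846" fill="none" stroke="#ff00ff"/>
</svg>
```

G21
G90
G0 X34.840 Y151.317
M4 S227
G01 X54.002 Y151.317 F2782
G01 X54.002 Y120.316
G01 X34.840 Y120.316
G01 X34.840 Y151.317
M5
G0 X72.444 Y109.330
M4 S227
G01 X69.799 Y122.627 F2782
G01 X62.267 Y133.899
G01 X50.995 Y141.431
G01 X37.698 Y144.076
G01 X24.401 Y141.431
G01 X13.129 Y133.899
G01 X5.597 Y122.627
G01 X2.952 Y109.330
G01 X5.597 Y96.033
G01 X13.129 Y84.761
G01 X24.401 Y77.229
G01 X37.698 Y74.584
G01 X50.995 Y77.229
G01 X62.267 Y84.761
G01 X69.799 Y96.033
G01 X72.444 Y109.330
M5
G0 X133.832 Y117.749
M4 S227
G01 X123.573 Y94.300 F2782
G01 X98.843 Y87.700
G01 X78.264 Y102.920
G01 X77.333 Y128.498
G01 X96.751 Y145.175
G01 X121.895 Y140.391
G01 X133.832 Y117.749
M5
G0 X163.486 Y16.043
M4 S227
G01 X164.904 Y10.174 F2782
G01 X163.906 Y10.420
G01 X161.310 Y15.386
G01 X157.932 Y23.675
G01 X154.588 Y33.892
G01 X152.097 Y44.641
G01 X151.275 Y54.527
G01 X152.939 Y62.154
M5

viewBox `0 0 234.121 179.000` with mm width/height → 1 unit = 1 mm. Flip: y_m = 179.000 − y_svg.

**Shape 1** — `<rect>` rectangle, stroke `#ff00ff` → engrave (S227, F2782). Machine vertices: (34.840,151.317) → (54.002,151.317) → (54.002,120.316) → (34.840,120.316) → (34.840,151.317). Closed: final G1 returns to the first vertex.

**Shape 2** — `<circle>` circle, stroke `#ff00ff` → engrave (S227, F2782). Machine vertices: (72.444,109.330) → (69.799,122.627) → (62.267,133.899) → (50.995,141.431) → (37.698,144.076) → (24.401,141.431) → (13.129,133.899) → (5.597,122.627) → (2.952,109.330) → (5.597,96.033) → (13.129,84.761) → (24.401,77.229) → (37.698,74.584) → (50.995,77.229) → (62.267,84.761) → (69.799,96.033) → (72.444,109.330). Closed: final G1 returns to the first vertex.

**Shape 3** — `<polygon>` regular polygon, stroke `#ff00ff` → engrave (S227, F2782). Machine vertices: (133.832,117.749) → (123.573,94.300) → (98.843,87.700) → (78.264,102.920) → (77.333,128.498) → (96.751,145.175) → (121.895,140.391) → (133.832,117.749). Closed: final G1 returns to the first vertex.

**Shape 4** — `<path>` cubic bezier, stroke `#ff00ff` → engrave (S227, F2782). Control points (SVG): P0=(163.486,162.957), P1=(171.215,188.002), P2=(144.461,132.931), P3=(152.939,116.846); sampled at t=k/8. Machine vertices: (163.486,16.043) → (164.904,10.174) → (163.906,10.420) → (161.310,15.386) → (157.932,23.675) → (154.588,33.892) → (152.097,44.641) → (151.275,54.527) → (152.939,62.154). Open path.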